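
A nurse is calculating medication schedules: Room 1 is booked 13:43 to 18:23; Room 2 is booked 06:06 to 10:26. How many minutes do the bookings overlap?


Interval A: [823, 1103] minutes from midnight
Interval B: [366, 626] minutes from midnight
Overlap start = max(823, 366) = 823
Overlap end = min(1103, 626) = 626
End <= start, so the intervals do not overlap: 0 minutes

0


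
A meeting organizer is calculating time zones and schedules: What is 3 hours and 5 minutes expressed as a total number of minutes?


Hours: 3
Minutes: 5
Convert hours to minutes: 3 x 60 = 180
Add remaining minutes: 180 + 5 = 185

185


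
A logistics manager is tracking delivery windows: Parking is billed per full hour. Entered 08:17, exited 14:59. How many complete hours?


Start: 08:17
End: 14:59
Hour difference: 14 - 8 = 6 hours
Minute difference: 59 - 17 = 42 minutes
Total minutes: 402
Complete hours: 402 / 60 = 6 (remainder 42)

6


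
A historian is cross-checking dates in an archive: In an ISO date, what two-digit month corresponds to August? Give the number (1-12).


Calendar month order:
7. July
8. August <--
9. September
August is month number 8

8


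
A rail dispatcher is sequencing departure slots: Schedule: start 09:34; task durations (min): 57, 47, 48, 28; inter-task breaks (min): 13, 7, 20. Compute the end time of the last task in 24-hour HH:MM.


Start: 09:34 = 574 min from midnight
  after task 1 (57 min): 10:31
  after break (13 min): 10:44
  after task 2 (47 min): 11:31
  after break (7 min): 11:38
  after task 3 (48 min): 12:26
  after break (20 min): 12:46
  after task 4 (28 min): 13:14
Total elapsed: 220 minutes
End time: 13:14

13:14


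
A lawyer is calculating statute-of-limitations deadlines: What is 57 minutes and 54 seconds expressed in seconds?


Minutes: 57
Extra seconds: 54
Seconds per minute: 60
Minutes to seconds: 57 x 60 = 3420
Total: 3420 + 54 = 3474

3474


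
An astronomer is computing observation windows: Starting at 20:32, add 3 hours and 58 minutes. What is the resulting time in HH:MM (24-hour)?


Start time: 20:32
Adding: 3 hours 58 minutes
Minutes: 32 + 58 = 90
Minute overflow: 90 >= 60, so carry 1 hour, minutes = 30
Hours: 20 + 3 + 1 = 24
Hour wraparound: 24 mod 24 = 0
Result: 00:30

00:30


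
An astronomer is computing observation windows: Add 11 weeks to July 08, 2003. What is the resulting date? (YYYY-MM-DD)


Start: 2003-07-08
Weeks to add: 11
Convert to days: 11 x 7 = 77 days
Add 77 days to 2003-07-08
Result: 2003-09-23

2003-09-23


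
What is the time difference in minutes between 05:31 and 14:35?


Start time: 05:31 = 331 minutes from midnight
End time: 14:35 = 875 minutes from midnight
Difference: 875 - 331 = 544 minutes
That is 9 hours and 4 minutes

544


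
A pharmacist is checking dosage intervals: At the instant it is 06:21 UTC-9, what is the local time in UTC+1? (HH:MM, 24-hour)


Local time: 06:21 at UTC-9 (offset -9h)
Target zone: UTC+1 (offset 1h)
Difference: 1 - (-9) = 10 hours
Calculation: 6 + (10) = 16
Result: 16:21

16:21


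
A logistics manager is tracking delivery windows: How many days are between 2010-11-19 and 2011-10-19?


Start date: 2010-11-19
End date: 2011-10-19
Nov 2010: +12 days
Dec 2010: +31 days
Jan 2011: +31 days
... (9 more months)
Total: 334 days

334


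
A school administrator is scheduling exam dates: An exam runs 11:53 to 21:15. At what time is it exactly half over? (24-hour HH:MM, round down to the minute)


Start time: 11:53 = 713 minutes from midnight
End time: 21:15 = 1275 minutes from midnight
Sum: 713 + 1275 = 1988
Midpoint: 1988 / 2 = 994 minutes
Convert: 994 / 60 = 16 hours, 34 minutes
Result: 16:34

16:34


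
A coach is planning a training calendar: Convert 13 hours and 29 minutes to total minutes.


Hours: 13
Extra minutes: 29
Minutes per hour: 60
Hours to minutes: 13 x 60 = 780
Total: 780 + 29 = 809

809


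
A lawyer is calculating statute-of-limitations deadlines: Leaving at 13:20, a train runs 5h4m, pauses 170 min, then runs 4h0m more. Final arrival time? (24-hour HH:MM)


Depart: 13:20
Leg 1: +304 min -> 18:24
Layover: +170 min -> 21:14
Leg 2: +240 min -> 01:14
Total travel: 714 minutes = 11h 54m
Arrival: 01:14

01:14


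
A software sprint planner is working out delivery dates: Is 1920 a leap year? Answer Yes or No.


Year: 1920
Divisible by 4? 1920 / 4 = 480.0 -> Yes
Divisible by 100? 1920 / 100 = 19.2 -> No
Divisible by 4 but not 100, so it IS a leap year

Yes


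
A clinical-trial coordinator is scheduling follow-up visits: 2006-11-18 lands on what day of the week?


Date: 2006-11-18
January 1, 2006 is a Sunday
Day of year: 322
Offset from Jan 1: 321 days
321 mod 7 = 6
Result: Saturday

Saturday


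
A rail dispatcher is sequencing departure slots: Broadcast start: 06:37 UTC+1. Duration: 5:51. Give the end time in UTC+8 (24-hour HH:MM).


Start: 06:37 in UTC+1
Step 1 - add duration:
  minutes: 37 + 51 = 88 (carry 1h)
  hours: 6 + 5 + 1 = 12
  end in UTC+1: 12:28
Step 2 - convert UTC+1 -> UTC+8:
  offset difference: 8 - (1) = 7 hours
  12 + (7) = 19 -> mod 24 = 19
Result: 19:28 in UTC+8

19:28


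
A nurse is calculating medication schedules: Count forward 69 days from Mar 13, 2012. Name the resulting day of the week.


Start: 2012-03-13 (Tuesday)
Step 1 - find target date: add 69 days
  2012-03-13 + 69 days = 2012-05-21
Step 2 - day of week:
  69 mod 7 = 6
  Tuesday + 6 days -> Monday
Result: Monday (2012-05-21)

Monday


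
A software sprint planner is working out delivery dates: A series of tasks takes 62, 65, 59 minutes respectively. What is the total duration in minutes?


Durations: 62, 65, 59
Running sum: 62
+ 65 = 127
+ 59 = 186
Total duration: 186 minutes
That is 3 hours and 6 minutes

186


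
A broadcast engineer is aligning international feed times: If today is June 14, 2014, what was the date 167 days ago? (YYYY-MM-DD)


Start: 2014-06-14
Subtracting 167 days
Days already passed in June: 14
After going back through June: 153 more days to subtract
May 2014: 31 days, 122 remaining
April 2014: 30 days, 92 remaining
March 2014: 31 days, 61 remaining
February 2014: 28 days, 33 remaining
Result: 2013-12-29

2013-12-29


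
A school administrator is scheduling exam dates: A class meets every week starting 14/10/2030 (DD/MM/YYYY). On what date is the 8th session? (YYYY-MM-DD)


First occurrence: 2030-10-14 (occurrence 1)
Each occurrence is 7 days after the previous.
Occurrence 8 is 7 weeks after the first.
7 weeks = 49 days
2030-10-14 + 49 days = 2030-12-02

2030-12-02


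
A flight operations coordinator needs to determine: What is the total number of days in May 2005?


Month: May
Year: 2005
May is a 31-day month
Total: 31 days

31


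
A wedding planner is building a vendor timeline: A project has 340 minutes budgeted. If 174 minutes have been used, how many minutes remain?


Total budget: 340 minutes
Time used: 174 minutes
Remaining: 340 - 174 = 166 minutes
Percent used: 51.2%
Percent remaining: 48.8%

166


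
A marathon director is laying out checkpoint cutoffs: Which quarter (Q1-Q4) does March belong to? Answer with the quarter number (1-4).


Month: March (month 3)
Q1: January-March (months 1-3)
Q2: April-June (months 4-6)
Q3: July-September (months 7-9)
Q4: October-December (months 10-12)
Month 3 falls in Q1

1


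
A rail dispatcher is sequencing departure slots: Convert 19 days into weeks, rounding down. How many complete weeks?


Total days: 19
Days per week: 7
Division: 19 / 7 = 2 remainder 5
Complete weeks: 2
Remaining days: 5

2


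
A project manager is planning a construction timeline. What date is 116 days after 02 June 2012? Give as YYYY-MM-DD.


Start: 2012-06-02
Adding 116 days
Days remaining in June: 28
After June: 88 days still to add
July 2012: 31 days, 57 remaining
August 2012: 31 days, 26 remaining
September 2012 has 30 days, need 26
Result: 2012-09-26

2012-09-26


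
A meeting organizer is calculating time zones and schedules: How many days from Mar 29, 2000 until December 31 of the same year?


Start: March 29, 2000
End: December 31, 2000
Days left in March: 2
April: 30
May: 31
June: 30
July: 31
... plus remaining months
Sum of remaining months: 275
Total: 2 + 275 = 277

277


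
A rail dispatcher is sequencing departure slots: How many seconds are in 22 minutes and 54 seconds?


Minutes: 22
Extra seconds: 54
Seconds per minute: 60
Minutes to seconds: 22 x 60 = 1320
Total: 1320 + 54 = 1374

1374


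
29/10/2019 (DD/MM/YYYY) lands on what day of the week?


Date: 2019-10-29
January 1, 2019 is a Tuesday
Day of year: 302
Offset from Jan 1: 301 days
301 mod 7 = 0
Result: Tuesday

Tuesday


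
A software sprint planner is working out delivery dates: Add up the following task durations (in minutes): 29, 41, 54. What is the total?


Durations: 29, 41, 54
Running sum: 29
+ 41 = 70
+ 54 = 124
Total duration: 124 minutes
That is 2 hours and 4 minutes

124


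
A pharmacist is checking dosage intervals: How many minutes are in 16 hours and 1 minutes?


Hours: 16
Extra minutes: 1
Minutes per hour: 60
Hours to minutes: 16 x 60 = 960
Total: 960 + 1 = 961

961


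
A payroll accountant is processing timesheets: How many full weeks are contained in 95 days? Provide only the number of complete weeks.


Total days: 95
Days per week: 7
Division: 95 / 7 = 13 remainder 4
Complete weeks: 13
Remaining days: 4

13


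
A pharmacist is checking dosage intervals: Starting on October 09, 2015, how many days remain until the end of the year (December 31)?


Start: October 09, 2015
End: December 31, 2015
Days left in October: 22
November: 30
December: 31
Sum of remaining months: 61
Total: 22 + 61 = 83

83


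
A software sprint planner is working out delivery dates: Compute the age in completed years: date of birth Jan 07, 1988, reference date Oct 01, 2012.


Birth: 1988-01-07
Reference: 2012-10-01
Year difference: 2012 - 1988 = 24
Has birthday (01-07) occurred by 10-01? Yes
Age in full years: 24

24


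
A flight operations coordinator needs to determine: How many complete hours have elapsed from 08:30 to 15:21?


Start: 08:30
End: 15:21
Hour difference: 15 - 8 = 7 hours
Minute difference: 21 - 30 = -9 minutes
Total minutes: 411
Complete hours: 411 / 60 = 6 (remainder 51)

6


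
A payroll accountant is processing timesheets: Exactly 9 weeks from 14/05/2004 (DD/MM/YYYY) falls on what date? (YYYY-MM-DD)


Start: 2004-05-14
Weeks to add: 9
Convert to days: 9 x 7 = 63 days
Add 63 days to 2004-05-14
Result: 2004-07-16

2004-07-16


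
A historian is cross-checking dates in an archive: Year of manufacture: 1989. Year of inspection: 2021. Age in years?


Birth year: 1989
Current year: 2021
Age = current year - birth year
Age = 2021 - 1989 = 32

32


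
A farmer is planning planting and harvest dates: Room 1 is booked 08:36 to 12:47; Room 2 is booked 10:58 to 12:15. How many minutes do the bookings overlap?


Interval A: [516, 767] minutes from midnight
Interval B: [658, 735] minutes from midnight
Overlap start = max(516, 658) = 658
Overlap end = min(767, 735) = 735
Overlap = 735 - 658 = 77 minutes

77


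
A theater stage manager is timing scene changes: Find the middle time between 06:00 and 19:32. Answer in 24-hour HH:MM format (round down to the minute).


Start time: 06:00 = 360 minutes from midnight
End time: 19:32 = 1172 minutes from midnight
Sum: 360 + 1172 = 1532
Midpoint: 1532 / 2 = 766 minutes
Convert: 766 / 60 = 12 hours, 46 minutes
Result: 12:46

12:46


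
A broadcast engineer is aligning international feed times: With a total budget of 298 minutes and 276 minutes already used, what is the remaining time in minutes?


Total budget: 298 minutes
Time used: 276 minutes
Remaining: 298 - 276 = 22 minutes
Percent used: 92.6%
Percent remaining: 7.4%

22


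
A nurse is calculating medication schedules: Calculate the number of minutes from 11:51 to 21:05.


Start time: 11:51 = 711 minutes from midnight
End time: 21:05 = 1265 minutes from midnight
Difference: 1265 - 711 = 554 minutes
That is 9 hours and 14 minutes

554


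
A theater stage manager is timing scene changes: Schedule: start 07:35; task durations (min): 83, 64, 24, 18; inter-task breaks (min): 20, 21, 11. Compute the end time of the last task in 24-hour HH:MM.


Start: 07:35 = 455 min from midnight
  after task 1 (83 min): 08:58
  after break (20 min): 09:18
  after task 2 (64 min): 10:22
  after break (21 min): 10:43
  after task 3 (24 min): 11:07
  after break (11 min): 11:18
  after task 4 (18 min): 11:36
Total elapsed: 241 minutes
End time: 11:36

11:36


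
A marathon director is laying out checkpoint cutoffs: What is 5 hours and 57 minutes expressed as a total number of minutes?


Hours: 5
Minutes: 57
Convert hours to minutes: 5 x 60 = 300
Add remaining minutes: 300 + 57 = 357

357


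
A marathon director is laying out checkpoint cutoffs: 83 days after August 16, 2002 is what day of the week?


Start: 2002-08-16 (Friday)
Step 1 - find target date: add 83 days
  2002-08-16 + 83 days = 2002-11-07
Step 2 - day of week:
  83 mod 7 = 6
  Friday + 6 days -> Thursday
Result: Thursday (2002-11-07)

Thursday


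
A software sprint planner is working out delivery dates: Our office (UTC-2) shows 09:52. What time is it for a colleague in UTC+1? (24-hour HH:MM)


Local time: 09:52 at UTC-2 (offset -2h)
Target zone: UTC+1 (offset 1h)
Difference: 1 - (-2) = 3 hours
Calculation: 9 + (3) = 12
Result: 12:52

12:52


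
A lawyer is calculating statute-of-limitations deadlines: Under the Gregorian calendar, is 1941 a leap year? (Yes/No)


Year: 1941
Divisible by 4? 1941 / 4 = 485.25 -> No
Not divisible by 4, so NOT a leap year

No


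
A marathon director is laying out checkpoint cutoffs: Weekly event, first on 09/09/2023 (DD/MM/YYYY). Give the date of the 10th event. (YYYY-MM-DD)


First occurrence: 2023-09-09 (occurrence 1)
Each occurrence is 7 days after the previous.
Occurrence 10 is 9 weeks after the first.
9 weeks = 63 days
2023-09-09 + 63 days = 2023-11-11

2023-11-11


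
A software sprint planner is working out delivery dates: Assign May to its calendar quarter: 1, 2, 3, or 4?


Month: May (month 5)
Q1: January-March (months 1-3)
Q2: April-June (months 4-6)
Q3: July-September (months 7-9)
Q4: October-December (months 10-12)
Month 5 falls in Q2

2


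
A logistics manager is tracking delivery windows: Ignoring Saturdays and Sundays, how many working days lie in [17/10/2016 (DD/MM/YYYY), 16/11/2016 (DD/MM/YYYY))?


Start: 2016-10-17 (Monday)
End (exclusive): 2016-11-16 (Wednesday)
Total calendar days: 30
Full weeks: 30 // 7 = 4 -> 20 weekdays
Remaining 2 days starting on Monday:
  Mon(w), Tue(w) -> 2 weekdays
Total business days: 20 + 2 = 22

22


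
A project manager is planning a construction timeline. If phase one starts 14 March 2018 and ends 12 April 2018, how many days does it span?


Start date: 2018-03-14
End date: 2018-04-12
Mar 2018: +18 days
Apr 2018: +11 days
Total: 29 days

29


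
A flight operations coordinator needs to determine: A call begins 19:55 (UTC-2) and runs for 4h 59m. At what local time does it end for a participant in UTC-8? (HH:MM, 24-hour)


Start: 19:55 in UTC-2
Step 1 - add duration:
  minutes: 55 + 59 = 114 (carry 1h)
  hours: 19 + 4 + 1 = 24
  end in UTC-2: 00:54
Step 2 - convert UTC-2 -> UTC-8:
  offset difference: -8 - (-2) = -6 hours
  0 + (-6) = -6 -> mod 24 = 18
Result: 18:54 in UTC-8

18:54


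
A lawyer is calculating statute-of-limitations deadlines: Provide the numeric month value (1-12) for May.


Calendar month order:
4. April
5. May <--
6. June
May is month number 5

5


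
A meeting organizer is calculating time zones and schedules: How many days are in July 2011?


Month: July
Year: 2011
July is a 31-day month
Total: 31 days

31


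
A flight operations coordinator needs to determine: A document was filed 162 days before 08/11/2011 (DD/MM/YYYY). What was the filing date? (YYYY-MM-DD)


Start: 2011-11-08
Subtracting 162 days
Days already passed in November: 8
After going back through November: 154 more days to subtract
October 2011: 31 days, 123 remaining
September 2011: 30 days, 93 remaining
August 2011: 31 days, 62 remaining
July 2011: 31 days, 31 remaining
Result: 2011-05-30

2011-05-30


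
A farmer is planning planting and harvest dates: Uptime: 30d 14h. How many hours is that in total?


Days: 30
Extra hours: 14
Hours per day: 24
Days to hours: 30 x 24 = 720
Total: 720 + 14 = 734

734


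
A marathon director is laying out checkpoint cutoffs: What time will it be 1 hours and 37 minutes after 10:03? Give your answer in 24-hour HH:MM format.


Start time: 10:03
Adding: 1 hours 37 minutes
Minutes: 3 + 37 = 40
Hours: 10 + 1 + 0 = 11
Result: 11:40

11:40


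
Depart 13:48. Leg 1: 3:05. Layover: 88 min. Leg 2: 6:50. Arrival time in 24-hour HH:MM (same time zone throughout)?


Depart: 13:48
Leg 1: +185 min -> 16:53
Layover: +88 min -> 18:21
Leg 2: +410 min -> 01:11
Total travel: 683 minutes = 11h 23m
Arrival: 01:11

01:11


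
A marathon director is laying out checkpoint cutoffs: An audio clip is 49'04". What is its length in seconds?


Minutes: 49
Seconds: 4
Convert minutes to seconds: 49 x 60 = 2940
Add remaining seconds: 2940 + 4 = 2944

2944


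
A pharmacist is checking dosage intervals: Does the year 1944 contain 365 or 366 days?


Year: 1944
Check leap year rules:
Divisible by 4? Yes
Divisible by 100? No
1944 is a leap year
Days: 366

366


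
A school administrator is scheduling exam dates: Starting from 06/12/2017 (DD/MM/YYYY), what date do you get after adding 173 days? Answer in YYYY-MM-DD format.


Start: 2017-12-06
Adding 173 days
Days remaining in December: 25
After December: 148 days still to add
January 2018: 31 days, 117 remaining
February 2018: 28 days, 89 remaining
March 2018: 31 days, 58 remaining
April 2018: 30 days, 28 remaining
Result: 2018-05-28

2018-05-28


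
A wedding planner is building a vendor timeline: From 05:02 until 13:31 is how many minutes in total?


Start time: 05:02 = 302 minutes from midnight
End time: 13:31 = 811 minutes from midnight
Difference: 811 - 302 = 509 minutes
That is 8 hours and 29 minutes

509


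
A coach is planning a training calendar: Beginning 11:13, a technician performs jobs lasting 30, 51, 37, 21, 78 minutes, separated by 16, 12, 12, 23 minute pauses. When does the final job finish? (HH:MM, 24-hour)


Start: 11:13 = 673 min from midnight
  after task 1 (30 min): 11:43
  after break (16 min): 11:59
  after task 2 (51 min): 12:50
  after break (12 min): 13:02
  after task 3 (37 min): 13:39
  after break (12 min): 13:51
  after task 4 (21 min): 14:12
  after break (23 min): 14:35
  after task 5 (78 min): 15:53
Total elapsed: 280 minutes
End time: 15:53

15:53


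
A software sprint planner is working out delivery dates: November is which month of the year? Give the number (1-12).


Calendar month order:
10. October
11. November <--
12. December
November is month number 11

11


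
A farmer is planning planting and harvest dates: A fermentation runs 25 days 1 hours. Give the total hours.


Days: 25
Extra hours: 1
Hours per day: 24
Days to hours: 25 x 24 = 600
Total: 600 + 1 = 601

601


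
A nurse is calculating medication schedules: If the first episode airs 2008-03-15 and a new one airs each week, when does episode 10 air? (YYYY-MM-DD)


First occurrence: 2008-03-15 (occurrence 1)
Each occurrence is 7 days after the previous.
Occurrence 10 is 9 weeks after the first.
9 weeks = 63 days
2008-03-15 + 63 days = 2008-05-17

2008-05-17


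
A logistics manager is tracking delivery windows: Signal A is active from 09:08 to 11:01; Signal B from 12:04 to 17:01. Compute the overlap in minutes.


Interval A: [548, 661] minutes from midnight
Interval B: [724, 1021] minutes from midnight
Overlap start = max(548, 724) = 724
Overlap end = min(661, 1021) = 661
End <= start, so the intervals do not overlap: 0 minutes

0


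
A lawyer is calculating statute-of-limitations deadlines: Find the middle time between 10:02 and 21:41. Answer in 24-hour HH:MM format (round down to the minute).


Start time: 10:02 = 602 minutes from midnight
End time: 21:41 = 1301 minutes from midnight
Sum: 602 + 1301 = 1903
Midpoint: 1903 / 2 = 951 minutes
Convert: 951 / 60 = 15 hours, 51 minutes
Result: 15:51

15:51


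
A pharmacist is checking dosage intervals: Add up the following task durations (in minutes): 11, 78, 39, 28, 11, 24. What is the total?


Durations: 11, 78, 39, 28, 11, 24
Running sum: 11
+ 78 = 89
+ 39 = 128
+ 28 = 156
+ 11 = 167
+ 24 = 191
Total duration: 191 minutes
That is 3 hours and 11 minutes

191


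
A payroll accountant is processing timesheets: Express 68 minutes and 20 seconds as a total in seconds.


Minutes: 68
Seconds: 20
Convert minutes to seconds: 68 x 60 = 4080
Add remaining seconds: 4080 + 20 = 4100

4100


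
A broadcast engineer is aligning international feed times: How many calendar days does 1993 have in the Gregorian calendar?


Year: 1993
Check leap year rules:
Divisible by 4? No
1993 is not a leap year
Days: 365

365


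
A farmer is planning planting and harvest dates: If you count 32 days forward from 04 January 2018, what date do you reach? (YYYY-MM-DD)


Start: 2018-01-04
Adding 32 days
Days remaining in January: 27
After January: 5 days still to add
February 2018 has 28 days, need 5
Result: 2018-02-05

2018-02-05


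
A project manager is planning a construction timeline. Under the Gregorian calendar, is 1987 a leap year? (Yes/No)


Year: 1987
Divisible by 4? 1987 / 4 = 496.75 -> No
Not divisible by 4, so NOT a leap year

No


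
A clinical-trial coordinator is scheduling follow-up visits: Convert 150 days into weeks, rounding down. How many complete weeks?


Total days: 150
Days per week: 7
Division: 150 / 7 = 21 remainder 3
Complete weeks: 21
Remaining days: 3

21


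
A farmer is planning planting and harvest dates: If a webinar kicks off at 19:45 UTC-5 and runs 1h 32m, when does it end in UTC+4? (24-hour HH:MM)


Start: 19:45 in UTC-5
Step 1 - add duration:
  minutes: 45 + 32 = 77 (carry 1h)
  hours: 19 + 1 + 1 = 21
  end in UTC-5: 21:17
Step 2 - convert UTC-5 -> UTC+4:
  offset difference: 4 - (-5) = 9 hours
  21 + (9) = 30 -> mod 24 = 6
Result: 06:17 in UTC+4

06:17


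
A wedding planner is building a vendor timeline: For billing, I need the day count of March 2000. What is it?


Month: March
Year: 2000
March is a 31-day month
Total: 31 days

31


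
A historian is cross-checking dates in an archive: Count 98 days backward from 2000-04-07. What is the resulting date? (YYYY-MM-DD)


Start: 2000-04-07
Subtracting 98 days
Days already passed in April: 7
After going back through April: 91 more days to subtract
March 2000: 31 days, 60 remaining
February 2000: 29 days, 31 remaining
January 2000 has 31 days, need 31
Result: 1999-12-31

1999-12-31


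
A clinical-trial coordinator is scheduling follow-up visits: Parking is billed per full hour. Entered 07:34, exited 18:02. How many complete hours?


Start: 07:34
End: 18:02
Hour difference: 18 - 7 = 11 hours
Minute difference: 2 - 34 = -32 minutes
Total minutes: 628
Complete hours: 628 / 60 = 10 (remainder 28)

10


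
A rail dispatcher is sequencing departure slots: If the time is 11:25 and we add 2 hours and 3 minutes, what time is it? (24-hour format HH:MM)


Start time: 11:25
Adding: 2 hours 3 minutes
Minutes: 25 + 3 = 28
Hours: 11 + 2 + 0 = 13
Result: 13:28

13:28


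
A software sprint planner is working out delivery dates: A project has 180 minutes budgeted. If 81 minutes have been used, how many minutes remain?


Total budget: 180 minutes
Time used: 81 minutes
Remaining: 180 - 81 = 99 minutes
Percent used: 45.0%
Percent remaining: 55.0%

99


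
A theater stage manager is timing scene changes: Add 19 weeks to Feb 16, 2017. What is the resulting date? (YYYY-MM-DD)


Start: 2017-02-16
Weeks to add: 19
Convert to days: 19 x 7 = 133 days
Add 133 days to 2017-02-16
Result: 2017-06-29

2017-06-29


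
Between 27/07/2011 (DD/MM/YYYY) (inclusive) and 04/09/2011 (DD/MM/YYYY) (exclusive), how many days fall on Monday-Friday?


Start: 2011-07-27 (Wednesday)
End (exclusive): 2011-09-04 (Sunday)
Total calendar days: 39
Full weeks: 39 // 7 = 5 -> 25 weekdays
Remaining 4 days starting on Wednesday:
  Wed(w), Thu(w), Fri(w), Sat(-) -> 3 weekdays
Total business days: 25 + 3 = 28

28


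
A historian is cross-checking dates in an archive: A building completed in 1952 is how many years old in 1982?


Birth year: 1952
Current year: 1982
Age = current year - birth year
Age = 1982 - 1952 = 30

30


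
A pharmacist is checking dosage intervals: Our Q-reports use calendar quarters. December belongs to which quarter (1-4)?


Month: December (month 12)
Q1: January-March (months 1-3)
Q2: April-June (months 4-6)
Q3: July-September (months 7-9)
Q4: October-December (months 10-12)
Month 12 falls in Q4

4


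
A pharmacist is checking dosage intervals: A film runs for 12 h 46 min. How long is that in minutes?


Hours: 12
Minutes: 46
Convert hours to minutes: 12 x 60 = 720
Add remaining minutes: 720 + 46 = 766

766


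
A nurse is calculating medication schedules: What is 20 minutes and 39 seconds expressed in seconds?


Minutes: 20
Extra seconds: 39
Seconds per minute: 60
Minutes to seconds: 20 x 60 = 1200
Total: 1200 + 39 = 1239

1239


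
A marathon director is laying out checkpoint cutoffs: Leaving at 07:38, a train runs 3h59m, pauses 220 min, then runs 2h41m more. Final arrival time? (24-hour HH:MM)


Depart: 07:38
Leg 1: +239 min -> 11:37
Layover: +220 min -> 15:17
Leg 2: +161 min -> 17:58
Total travel: 620 minutes = 10h 20m
Arrival: 17:58

17:58


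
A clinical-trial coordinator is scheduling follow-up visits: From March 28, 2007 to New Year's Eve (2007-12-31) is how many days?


Start: March 28, 2007
End: December 31, 2007
Days left in March: 3
April: 30
May: 31
June: 30
July: 31
... plus remaining months
Sum of remaining months: 275
Total: 3 + 275 = 278

278


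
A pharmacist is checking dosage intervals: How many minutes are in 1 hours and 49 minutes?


Hours: 1
Extra minutes: 49
Minutes per hour: 60
Hours to minutes: 1 x 60 = 60
Total: 60 + 49 = 109

109


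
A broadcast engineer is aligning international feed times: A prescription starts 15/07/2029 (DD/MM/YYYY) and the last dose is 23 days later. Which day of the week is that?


Start: 2029-07-15 (Sunday)
Step 1 - find target date: add 23 days
  2029-07-15 + 23 days = 2029-08-07
Step 2 - day of week:
  23 mod 7 = 2
  Sunday + 2 days -> Tuesday
Result: Tuesday (2029-08-07)

Tuesday


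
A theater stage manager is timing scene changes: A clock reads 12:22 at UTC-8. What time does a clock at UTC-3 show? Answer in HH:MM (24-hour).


Local time: 12:22 at UTC-8 (offset -8h)
Target zone: UTC-3 (offset -3h)
Difference: -3 - (-8) = 5 hours
Calculation: 12 + (5) = 17
Result: 17:22

17:22


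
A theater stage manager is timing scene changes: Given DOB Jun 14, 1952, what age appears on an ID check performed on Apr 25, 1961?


Birth: 1952-06-14
Reference: 1961-04-25
Year difference: 1961 - 1952 = 9
Has birthday (06-14) occurred by 04-25? No
Birthday not yet reached this year -> subtract 1
Age in full years: 8

8


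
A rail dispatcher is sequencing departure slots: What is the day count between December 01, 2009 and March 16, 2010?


Start date: 2009-12-01
End date: 2010-03-16
Dec 2009: +31 days
Jan 2010: +31 days
Feb 2010: +28 days
Mar 2010: +15 days
Total: 105 days

105


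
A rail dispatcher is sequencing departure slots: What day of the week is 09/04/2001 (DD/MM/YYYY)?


Date: 2001-04-09
January 1, 2001 is a Monday
Day of year: 99
Offset from Jan 1: 98 days
98 mod 7 = 0
Result: Monday

Monday


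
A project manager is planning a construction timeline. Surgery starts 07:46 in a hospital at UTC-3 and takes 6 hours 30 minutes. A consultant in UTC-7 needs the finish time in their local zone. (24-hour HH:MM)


Start: 07:46 in UTC-3
Step 1 - add duration:
  minutes: 46 + 30 = 76 (carry 1h)
  hours: 7 + 6 + 1 = 14
  end in UTC-3: 14:16
Step 2 - convert UTC-3 -> UTC-7:
  offset difference: -7 - (-3) = -4 hours
  14 + (-4) = 10 -> mod 24 = 10
Result: 10:16 in UTC-7

10:16


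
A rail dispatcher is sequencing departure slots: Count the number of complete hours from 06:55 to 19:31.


Start: 06:55
End: 19:31
Hour difference: 19 - 6 = 13 hours
Minute difference: 31 - 55 = -24 minutes
Total minutes: 756
Complete hours: 756 / 60 = 12 (remainder 36)

12


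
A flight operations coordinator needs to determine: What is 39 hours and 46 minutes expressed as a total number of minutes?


Hours: 39
Minutes: 46
Convert hours to minutes: 39 x 60 = 2340
Add remaining minutes: 2340 + 46 = 2386

2386


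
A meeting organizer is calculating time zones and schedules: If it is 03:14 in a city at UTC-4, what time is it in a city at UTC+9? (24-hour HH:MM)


Local time: 03:14 at UTC-4 (offset -4h)
Target zone: UTC+9 (offset 9h)
Difference: 9 - (-4) = 13 hours
Calculation: 3 + (13) = 16
Result: 16:14

16:14


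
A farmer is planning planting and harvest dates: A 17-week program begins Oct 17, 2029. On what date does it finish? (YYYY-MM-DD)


Start: 2029-10-17
Weeks to add: 17
Convert to days: 17 x 7 = 119 days
Add 119 days to 2029-10-17
Result: 2030-02-13

2030-02-13


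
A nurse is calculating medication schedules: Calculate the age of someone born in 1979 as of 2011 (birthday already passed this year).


Birth year: 1979
Current year: 2011
Age = current year - birth year
Age = 2011 - 1979 = 32

32


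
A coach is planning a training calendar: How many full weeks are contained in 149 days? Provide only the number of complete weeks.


Total days: 149
Days per week: 7
Division: 149 / 7 = 21 remainder 2
Complete weeks: 21
Remaining days: 2

21


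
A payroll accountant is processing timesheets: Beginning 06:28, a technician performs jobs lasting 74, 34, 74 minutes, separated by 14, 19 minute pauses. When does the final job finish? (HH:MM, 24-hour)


Start: 06:28 = 388 min from midnight
  after task 1 (74 min): 07:42
  after break (14 min): 07:56
  after task 2 (34 min): 08:30
  after break (19 min): 08:49
  after task 3 (74 min): 10:03
Total elapsed: 215 minutes
End time: 10:03

10:03


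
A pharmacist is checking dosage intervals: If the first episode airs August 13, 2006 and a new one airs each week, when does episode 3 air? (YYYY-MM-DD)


First occurrence: 2006-08-13 (occurrence 1)
Each occurrence is 7 days after the previous.
Occurrence 3 is 2 weeks after the first.
2 weeks = 14 days
2006-08-13 + 14 days = 2006-08-27

2006-08-27


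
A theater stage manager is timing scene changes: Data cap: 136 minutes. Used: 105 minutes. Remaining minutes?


Total budget: 136 minutes
Time used: 105 minutes
Remaining: 136 - 105 = 31 minutes
Percent used: 77.2%
Percent remaining: 22.8%

31


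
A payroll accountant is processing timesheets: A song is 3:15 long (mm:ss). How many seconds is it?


Minutes: 3
Extra seconds: 15
Seconds per minute: 60
Minutes to seconds: 3 x 60 = 180
Total: 180 + 15 = 195

195


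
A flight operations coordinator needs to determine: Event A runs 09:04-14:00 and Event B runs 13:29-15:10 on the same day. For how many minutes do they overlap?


Interval A: [544, 840] minutes from midnight
Interval B: [809, 910] minutes from midnight
Overlap start = max(544, 809) = 809
Overlap end = min(840, 910) = 840
Overlap = 840 - 809 = 31 minutes

31


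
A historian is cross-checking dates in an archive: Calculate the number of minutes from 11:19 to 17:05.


Start time: 11:19 = 679 minutes from midnight
End time: 17:05 = 1025 minutes from midnight
Difference: 1025 - 679 = 346 minutes
That is 5 hours and 46 minutes

346


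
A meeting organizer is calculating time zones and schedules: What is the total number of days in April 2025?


Month: April
Year: 2025
April is a 30-day month
Total: 30 days

30


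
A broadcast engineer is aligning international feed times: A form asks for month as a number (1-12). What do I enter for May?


Calendar month order:
4. April
5. May <--
6. June
May is month number 5

5


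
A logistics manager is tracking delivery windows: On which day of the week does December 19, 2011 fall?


Date: 2011-12-19
January 1, 2011 is a Saturday
Day of year: 353
Offset from Jan 1: 352 days
352 mod 7 = 2
Result: Monday

Monday


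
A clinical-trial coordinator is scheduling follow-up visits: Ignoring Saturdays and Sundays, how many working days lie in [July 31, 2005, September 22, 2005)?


Start: 2005-07-31 (Sunday)
End (exclusive): 2005-09-22 (Thursday)
Total calendar days: 53
Full weeks: 53 // 7 = 7 -> 35 weekdays
Remaining 4 days starting on Sunday:
  Sun(-), Mon(w), Tue(w), Wed(w) -> 3 weekdays
Total business days: 35 + 3 = 38

38


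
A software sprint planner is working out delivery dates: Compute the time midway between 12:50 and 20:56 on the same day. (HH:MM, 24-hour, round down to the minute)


Start time: 12:50 = 770 minutes from midnight
End time: 20:56 = 1256 minutes from midnight
Sum: 770 + 1256 = 2026
Midpoint: 2026 / 2 = 1013 minutes
Convert: 1013 / 60 = 16 hours, 53 minutes
Result: 16:53

16:53


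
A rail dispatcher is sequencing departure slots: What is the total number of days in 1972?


Year: 1972
Check leap year rules:
Divisible by 4? Yes
Divisible by 100? No
1972 is a leap year
Days: 366

366


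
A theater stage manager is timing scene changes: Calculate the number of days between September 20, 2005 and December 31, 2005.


Start: September 20, 2005
End: December 31, 2005
Days left in September: 10
October: 31
November: 30
December: 31
Sum of remaining months: 92
Total: 10 + 92 = 102

102


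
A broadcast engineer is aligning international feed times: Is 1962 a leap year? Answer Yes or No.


Year: 1962
Divisible by 4? 1962 / 4 = 490.5 -> No
Not divisible by 4, so NOT a leap year

No


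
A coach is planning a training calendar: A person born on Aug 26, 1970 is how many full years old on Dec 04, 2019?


Birth: 1970-08-26
Reference: 2019-12-04
Year difference: 2019 - 1970 = 49
Has birthday (08-26) occurred by 12-04? Yes
Age in full years: 49

49


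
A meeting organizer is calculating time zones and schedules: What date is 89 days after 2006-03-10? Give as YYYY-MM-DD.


Start: 2006-03-10
Adding 89 days
Days remaining in March: 21
After March: 68 days still to add
April 2006: 30 days, 38 remaining
May 2006: 31 days, 7 remaining
June 2006 has 30 days, need 7
Result: 2006-06-07

2006-06-07


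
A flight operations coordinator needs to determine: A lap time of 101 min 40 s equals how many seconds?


Minutes: 101
Seconds: 40
Convert minutes to seconds: 101 x 60 = 6060
Add remaining seconds: 6060 + 40 = 6100

6100


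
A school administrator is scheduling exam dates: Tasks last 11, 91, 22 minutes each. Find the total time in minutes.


Durations: 11, 91, 22
Running sum: 11
+ 91 = 102
+ 22 = 124
Total duration: 124 minutes
That is 2 hours and 4 minutes

124


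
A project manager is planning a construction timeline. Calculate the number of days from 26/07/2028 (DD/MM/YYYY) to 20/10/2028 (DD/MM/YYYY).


Start date: 2028-07-26
End date: 2028-10-20
Jul 2028: +6 days
Aug 2028: +31 days
Sep 2028: +30 days
Oct 2028: +19 days
Total: 86 days

86


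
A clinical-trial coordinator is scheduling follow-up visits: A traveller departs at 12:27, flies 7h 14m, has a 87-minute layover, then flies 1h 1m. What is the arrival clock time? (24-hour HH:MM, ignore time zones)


Depart: 12:27
Leg 1: +434 min -> 19:41
Layover: +87 min -> 21:08
Leg 2: +61 min -> 22:09
Total travel: 582 minutes = 9h 42m
Arrival: 22:09

22:09


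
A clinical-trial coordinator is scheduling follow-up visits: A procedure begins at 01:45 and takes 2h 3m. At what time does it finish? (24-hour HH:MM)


Start time: 01:45
Adding: 2 hours 3 minutes
Minutes: 45 + 3 = 48
Hours: 1 + 2 + 0 = 3
Result: 03:48

03:48


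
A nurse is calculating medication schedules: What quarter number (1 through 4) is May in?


Month: May (month 5)
Q1: January-March (months 1-3)
Q2: April-June (months 4-6)
Q3: July-September (months 7-9)
Q4: October-December (months 10-12)
Month 5 falls in Q2

2


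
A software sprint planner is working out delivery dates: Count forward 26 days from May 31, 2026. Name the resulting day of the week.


Start: 2026-05-31 (Sunday)
Step 1 - find target date: add 26 days
  2026-05-31 + 26 days = 2026-06-26
Step 2 - day of week:
  26 mod 7 = 5
  Sunday + 5 days -> Friday
Result: Friday (2026-06-26)

Friday


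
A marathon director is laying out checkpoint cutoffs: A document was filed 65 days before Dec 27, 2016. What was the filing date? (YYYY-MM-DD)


Start: 2016-12-27
Subtracting 65 days
Days already passed in December: 27
After going back through December: 38 more days to subtract
November 2016: 30 days, 8 remaining
October 2016 has 31 days, need 8
Result: 2016-10-23

2016-10-23


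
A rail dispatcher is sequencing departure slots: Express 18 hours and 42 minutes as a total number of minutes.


Hours: 18
Extra minutes: 42
Minutes per hour: 60
Hours to minutes: 18 x 60 = 1080
Total: 1080 + 42 = 1122

1122


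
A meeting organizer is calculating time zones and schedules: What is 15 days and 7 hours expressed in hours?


Days: 15
Extra hours: 7
Hours per day: 24
Days to hours: 15 x 24 = 360
Total: 360 + 7 = 367

367


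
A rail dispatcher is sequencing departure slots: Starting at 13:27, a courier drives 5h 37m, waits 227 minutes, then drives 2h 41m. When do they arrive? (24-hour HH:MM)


Depart: 13:27
Leg 1: +337 min -> 19:04
Layover: +227 min -> 22:51
Leg 2: +161 min -> 01:32
Total travel: 725 minutes = 12h 5m
Arrival: 01:32

01:32


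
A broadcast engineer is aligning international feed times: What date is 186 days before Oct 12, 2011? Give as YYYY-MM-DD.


Start: 2011-10-12
Subtracting 186 days
Days already passed in October: 12
After going back through October: 174 more days to subtract
September 2011: 30 days, 144 remaining
August 2011: 31 days, 113 remaining
July 2011: 31 days, 82 remaining
June 2011: 30 days, 52 remaining
Result: 2011-04-09

2011-04-09


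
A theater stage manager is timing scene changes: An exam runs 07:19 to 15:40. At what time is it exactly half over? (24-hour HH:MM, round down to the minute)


Start time: 07:19 = 439 minutes from midnight
End time: 15:40 = 940 minutes from midnight
Sum: 439 + 940 = 1379
Midpoint: 1379 / 2 = 689 minutes
Convert: 689 / 60 = 11 hours, 29 minutes
Result: 11:29

11:29


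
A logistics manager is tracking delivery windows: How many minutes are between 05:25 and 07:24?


Start time: 05:25 = 325 minutes from midnight
End time: 07:24 = 444 minutes from midnight
Difference: 444 - 325 = 119 minutes
That is 1 hours and 59 minutes

119


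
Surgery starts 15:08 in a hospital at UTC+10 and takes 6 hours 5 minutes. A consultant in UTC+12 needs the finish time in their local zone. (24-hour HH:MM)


Start: 15:08 in UTC+10
Step 1 - add duration:
  minutes: 8 + 5 = 13
  hours: 15 + 6 + 0 = 21
  end in UTC+10: 21:13
Step 2 - convert UTC+10 -> UTC+12:
  offset difference: 12 - (10) = 2 hours
  21 + (2) = 23 -> mod 24 = 23
Result: 23:13 in UTC+12

23:13


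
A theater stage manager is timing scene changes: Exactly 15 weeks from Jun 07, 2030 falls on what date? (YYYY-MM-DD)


Start: 2030-06-07
Weeks to add: 15
Convert to days: 15 x 7 = 105 days
Add 105 days to 2030-06-07
Result: 2030-09-20

2030-09-20


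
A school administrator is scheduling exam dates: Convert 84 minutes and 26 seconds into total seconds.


Minutes: 84
Seconds: 26
Convert minutes to seconds: 84 x 60 = 5040
Add remaining seconds: 5040 + 26 = 5066

5066
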